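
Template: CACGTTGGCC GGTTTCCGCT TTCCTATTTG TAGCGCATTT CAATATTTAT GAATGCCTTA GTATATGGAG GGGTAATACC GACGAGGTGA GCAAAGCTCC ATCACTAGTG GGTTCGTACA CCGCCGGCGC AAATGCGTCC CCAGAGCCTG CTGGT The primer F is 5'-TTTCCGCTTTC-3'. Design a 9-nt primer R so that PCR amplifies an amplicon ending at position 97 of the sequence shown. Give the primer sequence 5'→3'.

The forward primer binds at positions 13–23; the product's 3' end on the top strand is position 97.
The reverse primer anneals to the top strand over positions 89–97, i.e. to GAGCAAAGC.
Its sequence written 5'→3' is the reverse complement: GCTTTGCTC.

5'-GCTTTGCTC-3'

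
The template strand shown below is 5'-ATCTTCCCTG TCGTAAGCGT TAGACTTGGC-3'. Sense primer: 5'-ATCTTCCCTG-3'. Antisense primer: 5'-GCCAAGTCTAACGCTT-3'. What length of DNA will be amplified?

30 bp

The forward primer matches the template at positions 1–10.
Reverse complement of the reverse primer: AAGCGTTAGACTTGGC. This occurs on the top strand at positions 15–30.
Product length = (reverse-primer end) − (forward-primer start) + 1 = 30 − 1 + 1 = 30 bp.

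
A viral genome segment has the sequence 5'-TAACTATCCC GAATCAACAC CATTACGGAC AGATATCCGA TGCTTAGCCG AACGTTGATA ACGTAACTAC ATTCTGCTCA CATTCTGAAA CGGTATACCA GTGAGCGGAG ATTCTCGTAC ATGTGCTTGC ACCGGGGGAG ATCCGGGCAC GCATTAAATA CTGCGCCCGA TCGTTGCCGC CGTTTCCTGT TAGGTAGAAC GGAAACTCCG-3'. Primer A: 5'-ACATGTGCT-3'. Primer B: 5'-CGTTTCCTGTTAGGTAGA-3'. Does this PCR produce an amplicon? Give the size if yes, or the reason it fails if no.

Primer A (ACATGTGCT) matches the top strand at positions 119–127 (3' end points downstream).
Primer B (CGTTTCCTGTTAGGTAGA) also matches the top strand directly, at positions 181–198 — its reverse complement TCTACCTAACAGGAAACG is not present.
Both primers anneal to the bottom strand with 3' ends pointing the same way, so neither can prime synthesis back toward the other.

No product — both primers anneal to the same strand and extend in the same direction.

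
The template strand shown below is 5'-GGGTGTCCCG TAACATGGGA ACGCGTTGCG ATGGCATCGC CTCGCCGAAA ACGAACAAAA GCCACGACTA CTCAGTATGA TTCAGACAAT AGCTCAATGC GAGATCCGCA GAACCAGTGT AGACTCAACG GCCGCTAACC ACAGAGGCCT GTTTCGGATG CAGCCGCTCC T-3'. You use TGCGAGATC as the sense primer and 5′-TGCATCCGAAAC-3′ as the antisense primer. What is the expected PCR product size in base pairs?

65 bp

Scanning the template, TGCGAGATC occurs at positions 98–106; this primer anneals to the bottom strand there with its 3' end pointing downstream.
The reverse primer's reverse complement is GTTTCGGATGCA, which matches the template at positions 151–162.
Product length = (reverse-primer end) − (forward-primer start) + 1 = 162 − 98 + 1 = 65 bp.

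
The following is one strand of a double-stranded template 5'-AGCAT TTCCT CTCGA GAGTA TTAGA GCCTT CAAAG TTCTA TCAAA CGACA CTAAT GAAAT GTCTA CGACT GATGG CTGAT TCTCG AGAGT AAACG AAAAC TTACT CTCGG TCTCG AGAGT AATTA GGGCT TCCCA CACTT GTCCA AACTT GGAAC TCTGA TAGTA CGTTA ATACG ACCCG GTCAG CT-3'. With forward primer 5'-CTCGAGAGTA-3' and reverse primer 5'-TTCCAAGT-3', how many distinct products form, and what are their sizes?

Three products: 144 bp, 73 bp, 43 bp

The forward primer CTCGAGAGTA matches the top strand at positions 11–20, 82–91, 112–121.
The reverse primer's reverse complement is ACTTGGAA, matching at positions 147–154.
Each forward site pairs with the reverse site to give a product ending at position 154: sizes 144, 73, 43 bp.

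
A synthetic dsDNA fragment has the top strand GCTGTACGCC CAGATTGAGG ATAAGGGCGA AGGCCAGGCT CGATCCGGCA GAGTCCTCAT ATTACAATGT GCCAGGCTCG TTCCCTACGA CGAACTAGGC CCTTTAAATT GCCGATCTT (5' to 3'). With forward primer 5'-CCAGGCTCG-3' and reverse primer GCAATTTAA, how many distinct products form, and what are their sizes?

Two products: 79 bp, 41 bp

The forward primer CCAGGCTCG matches the top strand at positions 34–42, 72–80.
The reverse primer's reverse complement is TTAAATTGC, matching at positions 104–112.
Each forward site pairs with the reverse site to give a product ending at position 112: sizes 79, 41 bp.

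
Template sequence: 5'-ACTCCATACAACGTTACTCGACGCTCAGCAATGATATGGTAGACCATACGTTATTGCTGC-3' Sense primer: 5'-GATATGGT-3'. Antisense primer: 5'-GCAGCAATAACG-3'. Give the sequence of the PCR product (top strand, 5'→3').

5'-GATATGGTAGACCATACGTTATTGCTGC-3'

Forward primer GATATGGT is found on the top strand at positions 33–40.
The reverse primer's reverse complement is CGTTATTGCTGC, which matches the template at positions 49–60.
The product is the template from position 33 through 60 (28 bp).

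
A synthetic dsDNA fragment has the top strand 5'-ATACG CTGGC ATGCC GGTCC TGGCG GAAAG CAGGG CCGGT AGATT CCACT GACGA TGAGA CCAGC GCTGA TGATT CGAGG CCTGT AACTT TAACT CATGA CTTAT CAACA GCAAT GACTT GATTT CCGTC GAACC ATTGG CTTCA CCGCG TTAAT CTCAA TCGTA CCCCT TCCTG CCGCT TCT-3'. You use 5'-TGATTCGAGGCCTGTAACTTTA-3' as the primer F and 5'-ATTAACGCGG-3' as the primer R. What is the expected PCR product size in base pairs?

85 bp

Forward primer TGATTCGAGGCCTGTAACTTTA is found on the top strand at positions 71–92.
Taking the reverse complement of ATTAACGCGG gives CCGCGTTAAT, found at positions 146–155 on the template; the primer anneals here to the top strand with its 3' end pointing upstream.
Product length = (reverse-primer end) − (forward-primer start) + 1 = 155 − 71 + 1 = 85 bp.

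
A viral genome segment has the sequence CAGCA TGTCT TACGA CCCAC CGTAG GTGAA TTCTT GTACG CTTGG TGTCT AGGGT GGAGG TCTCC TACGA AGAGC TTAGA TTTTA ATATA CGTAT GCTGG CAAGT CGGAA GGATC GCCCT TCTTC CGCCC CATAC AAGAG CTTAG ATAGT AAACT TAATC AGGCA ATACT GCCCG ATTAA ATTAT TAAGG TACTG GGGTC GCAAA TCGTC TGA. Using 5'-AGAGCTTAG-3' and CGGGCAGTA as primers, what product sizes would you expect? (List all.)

105 bp, 39 bp

The forward primer AGAGCTTAG matches the top strand at positions 71–79, 137–145.
The reverse primer's reverse complement is TACTGCCCG, matching at positions 167–175.
Each forward site pairs with the reverse site to give a product ending at position 175: sizes 105, 39 bp.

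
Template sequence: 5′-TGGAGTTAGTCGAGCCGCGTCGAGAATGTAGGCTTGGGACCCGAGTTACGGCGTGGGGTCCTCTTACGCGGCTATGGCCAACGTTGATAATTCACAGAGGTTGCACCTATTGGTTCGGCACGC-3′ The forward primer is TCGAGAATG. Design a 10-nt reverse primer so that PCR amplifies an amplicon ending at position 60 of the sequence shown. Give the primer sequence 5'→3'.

The forward primer binds at positions 20–28; the product's 3' end on the top strand is position 60.
The reverse primer anneals to the top strand over positions 51–60, i.e. to GCGTGGGGTC.
Its sequence written 5'→3' is the reverse complement: GACCCCACGC.

5'-GACCCCACGC-3'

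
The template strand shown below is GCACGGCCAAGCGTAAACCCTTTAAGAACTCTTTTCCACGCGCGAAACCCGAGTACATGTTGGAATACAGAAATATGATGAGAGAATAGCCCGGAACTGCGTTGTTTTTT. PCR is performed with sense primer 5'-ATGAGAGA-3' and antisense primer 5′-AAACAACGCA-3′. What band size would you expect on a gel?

30 bp

Scanning the template, ATGAGAGA occurs at positions 78–85; this primer anneals to the bottom strand there with its 3' end pointing downstream.
Taking the reverse complement of AAACAACGCA gives TGCGTTGTTT, found at positions 98–107 on the template; the primer anneals here to the top strand with its 3' end pointing upstream.
Product length = (reverse-primer end) − (forward-primer start) + 1 = 107 − 78 + 1 = 30 bp.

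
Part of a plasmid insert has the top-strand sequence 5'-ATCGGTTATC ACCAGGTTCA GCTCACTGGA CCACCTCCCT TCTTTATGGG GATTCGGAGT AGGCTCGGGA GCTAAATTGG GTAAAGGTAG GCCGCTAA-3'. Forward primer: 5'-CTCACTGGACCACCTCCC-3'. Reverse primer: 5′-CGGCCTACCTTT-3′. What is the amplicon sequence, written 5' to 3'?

Scanning the template, CTCACTGGACCACCTCCC occurs at positions 22–39; this primer anneals to the bottom strand there with its 3' end pointing downstream.
Taking the reverse complement of CGGCCTACCTTT gives AAAGGTAGGCCG, found at positions 83–94 on the template; the primer anneals here to the top strand with its 3' end pointing upstream.
The product is the template from position 22 through 94 (73 bp).

5'-CTCACTGGACCACCTCCCTTCTTTATGGGGATTCGGAGTAGGCTCGGGAGCTAAATTGGGTAAAGGTAGGCCG-3'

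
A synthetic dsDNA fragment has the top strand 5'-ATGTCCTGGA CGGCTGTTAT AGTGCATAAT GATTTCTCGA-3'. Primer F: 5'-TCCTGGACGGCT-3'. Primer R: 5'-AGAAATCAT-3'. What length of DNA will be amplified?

34 bp

Scanning the template, TCCTGGACGGCT occurs at positions 4–15; this primer anneals to the bottom strand there with its 3' end pointing downstream.
Taking the reverse complement of AGAAATCAT gives ATGATTTCT, found at positions 29–37 on the template; the primer anneals here to the top strand with its 3' end pointing upstream.
Amplicon spans positions 4–37: 34 bp.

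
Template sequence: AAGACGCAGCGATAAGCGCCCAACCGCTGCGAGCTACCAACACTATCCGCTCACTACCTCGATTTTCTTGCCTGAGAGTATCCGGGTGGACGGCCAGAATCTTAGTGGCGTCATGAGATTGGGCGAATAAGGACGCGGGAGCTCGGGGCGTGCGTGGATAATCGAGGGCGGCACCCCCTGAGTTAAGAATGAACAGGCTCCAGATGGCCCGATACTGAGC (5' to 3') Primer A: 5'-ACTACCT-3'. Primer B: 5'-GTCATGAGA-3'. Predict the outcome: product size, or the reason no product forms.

Primer A (ACTACCT) matches the top strand at positions 53–59 (3' end points downstream).
Primer B (GTCATGAGA) also matches the top strand directly, at positions 110–118 — its reverse complement TCTCATGAC is not present.
Both primers anneal to the bottom strand with 3' ends pointing the same way, so neither can prime synthesis back toward the other.

No product — both primers anneal to the same strand and extend in the same direction.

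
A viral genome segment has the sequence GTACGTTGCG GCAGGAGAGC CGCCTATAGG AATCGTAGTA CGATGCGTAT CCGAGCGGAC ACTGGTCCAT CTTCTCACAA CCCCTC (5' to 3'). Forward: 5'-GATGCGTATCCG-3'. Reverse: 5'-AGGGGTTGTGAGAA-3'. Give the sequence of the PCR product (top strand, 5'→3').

Scanning the template, GATGCGTATCCG occurs at positions 42–53; this primer anneals to the bottom strand there with its 3' end pointing downstream.
Taking the reverse complement of AGGGGTTGTGAGAA gives TTCTCACAACCCCT, found at positions 72–85 on the template; the primer anneals here to the top strand with its 3' end pointing upstream.
The product is the template from position 42 through 85 (44 bp).

5'-GATGCGTATCCGAGCGGACACTGGTCCATCTTCTCACAACCCCT-3'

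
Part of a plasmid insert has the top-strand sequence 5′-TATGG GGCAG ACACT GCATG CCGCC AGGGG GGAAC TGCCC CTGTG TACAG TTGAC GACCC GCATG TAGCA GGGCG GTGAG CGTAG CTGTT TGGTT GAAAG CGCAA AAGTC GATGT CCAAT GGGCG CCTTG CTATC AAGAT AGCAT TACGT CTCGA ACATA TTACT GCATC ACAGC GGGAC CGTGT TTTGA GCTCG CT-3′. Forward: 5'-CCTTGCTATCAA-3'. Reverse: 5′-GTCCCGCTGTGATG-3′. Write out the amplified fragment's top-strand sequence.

5'-CCTTGCTATCAAGATAGCATTACGTCTCGAACATATTACTGCATCACAGCGGGAC-3'

The forward primer matches the template at positions 126–137.
Reverse complement of the reverse primer: CATCACAGCGGGAC. This occurs on the top strand at positions 167–180.
The product is the template from position 126 through 180 (55 bp).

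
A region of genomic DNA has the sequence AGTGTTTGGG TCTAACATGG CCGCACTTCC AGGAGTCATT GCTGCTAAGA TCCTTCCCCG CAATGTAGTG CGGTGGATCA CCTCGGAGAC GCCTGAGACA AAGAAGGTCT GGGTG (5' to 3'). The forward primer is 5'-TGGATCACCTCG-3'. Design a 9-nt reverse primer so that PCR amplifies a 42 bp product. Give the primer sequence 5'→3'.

5'-CACCCAGAC-3'

The forward primer binds at positions 74–85, so a 42 bp product ends at position 74 + 42 − 1 = 115.
The reverse primer anneals to the top strand over positions 107–115, i.e. to GTCTGGGTG.
Its sequence written 5'→3' is the reverse complement: CACCCAGAC.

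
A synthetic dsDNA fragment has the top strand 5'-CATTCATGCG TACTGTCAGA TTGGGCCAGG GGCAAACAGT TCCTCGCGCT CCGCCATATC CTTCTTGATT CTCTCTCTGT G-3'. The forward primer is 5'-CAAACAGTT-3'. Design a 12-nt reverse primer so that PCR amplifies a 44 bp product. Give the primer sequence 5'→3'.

5'-AGAGAGAATCAA-3'

The forward primer binds at positions 33–41, so a 44 bp product ends at position 33 + 44 − 1 = 76.
The reverse primer anneals to the top strand over positions 65–76, i.e. to TTGATTCTCTCT.
Its sequence written 5'→3' is the reverse complement: AGAGAGAATCAA.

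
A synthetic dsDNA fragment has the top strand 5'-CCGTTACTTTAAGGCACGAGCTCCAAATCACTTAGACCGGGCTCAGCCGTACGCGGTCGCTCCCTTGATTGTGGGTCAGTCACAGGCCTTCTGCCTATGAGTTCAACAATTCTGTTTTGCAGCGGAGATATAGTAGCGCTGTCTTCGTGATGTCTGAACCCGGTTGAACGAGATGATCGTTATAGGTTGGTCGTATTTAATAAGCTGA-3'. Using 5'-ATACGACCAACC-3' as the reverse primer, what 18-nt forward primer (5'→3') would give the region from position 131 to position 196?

5'-TAGTAGCGCTGTCTTCGT-3'

The reverse primer's reverse complement GGTTGGTCGTAT matches the template at positions 185–196; the product starts at position 131.
The forward primer is identical to the top strand over positions 131–148: TAGTAGCGCTGTCTTCGT.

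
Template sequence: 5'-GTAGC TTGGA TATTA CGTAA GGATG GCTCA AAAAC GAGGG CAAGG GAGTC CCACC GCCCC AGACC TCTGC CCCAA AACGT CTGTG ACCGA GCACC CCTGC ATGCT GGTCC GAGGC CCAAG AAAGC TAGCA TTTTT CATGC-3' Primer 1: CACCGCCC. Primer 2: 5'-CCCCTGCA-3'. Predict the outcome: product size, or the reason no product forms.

Primer 1 (CACCGCCC) matches the top strand at positions 52–59 (3' end points downstream).
Primer 2 (CCCCTGCA) also matches the top strand directly, at positions 94–101 — its reverse complement TGCAGGGG is not present.
Both primers anneal to the bottom strand with 3' ends pointing the same way, so neither can prime synthesis back toward the other.

No product — both primers anneal to the same strand and extend in the same direction.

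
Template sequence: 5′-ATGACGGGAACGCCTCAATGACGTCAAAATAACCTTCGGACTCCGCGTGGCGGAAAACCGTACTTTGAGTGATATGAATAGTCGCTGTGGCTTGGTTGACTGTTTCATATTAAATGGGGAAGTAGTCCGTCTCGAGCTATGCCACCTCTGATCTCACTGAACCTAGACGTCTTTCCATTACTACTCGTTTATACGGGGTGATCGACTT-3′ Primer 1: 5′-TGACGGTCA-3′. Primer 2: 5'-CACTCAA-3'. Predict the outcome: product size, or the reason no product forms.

Primer 1 (TGACGGTCA) does not match the top strand, and its reverse complement TGACCGTCA does not match either.
With no annealing site for primer 1, no amplification occurs.

No product — primer 1 has no binding site in the template.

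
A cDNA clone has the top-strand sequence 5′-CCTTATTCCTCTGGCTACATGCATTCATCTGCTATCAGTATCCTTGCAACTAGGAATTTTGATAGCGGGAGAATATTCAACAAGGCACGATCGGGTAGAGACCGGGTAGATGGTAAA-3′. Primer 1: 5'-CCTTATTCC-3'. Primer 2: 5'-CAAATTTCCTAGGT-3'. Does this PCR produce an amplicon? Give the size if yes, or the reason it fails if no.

Primer 2 (CAAATTTCCTAGGT) does not match the top strand, and its reverse complement ACCTAGGAAATTTG does not match either.
With no annealing site for primer 2, no amplification occurs.

No product — primer 2 has no binding site in the template.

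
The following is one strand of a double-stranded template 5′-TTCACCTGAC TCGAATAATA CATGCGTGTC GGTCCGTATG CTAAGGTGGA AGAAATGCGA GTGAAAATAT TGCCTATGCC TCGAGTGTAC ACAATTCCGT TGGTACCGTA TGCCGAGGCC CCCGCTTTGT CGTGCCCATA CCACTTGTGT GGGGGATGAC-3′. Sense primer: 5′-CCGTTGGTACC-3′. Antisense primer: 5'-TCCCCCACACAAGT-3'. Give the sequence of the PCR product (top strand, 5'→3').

The forward primer matches the template at positions 97–107.
Taking the reverse complement of TCCCCCACACAAGT gives ACTTGTGTGGGGGA, found at positions 143–156 on the template; the primer anneals here to the top strand with its 3' end pointing upstream.
The product is the template from position 97 through 156 (60 bp).

5'-CCGTTGGTACCGTATGCCGAGGCCCCCGCTTTGTCGTGCCCATACCACTTGTGTGGGGGA-3'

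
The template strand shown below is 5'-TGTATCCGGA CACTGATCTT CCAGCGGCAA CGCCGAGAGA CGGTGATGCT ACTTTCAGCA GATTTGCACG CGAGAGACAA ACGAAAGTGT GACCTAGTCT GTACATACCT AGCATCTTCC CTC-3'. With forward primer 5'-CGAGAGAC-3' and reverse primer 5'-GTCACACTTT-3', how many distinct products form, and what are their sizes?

The forward primer CGAGAGAC matches the top strand at positions 34–41, 71–78.
The reverse primer's reverse complement is AAAGTGTGAC, matching at positions 84–93.
Each forward site pairs with the reverse site to give a product ending at position 93: sizes 60, 23 bp.

Two products: 60 bp, 23 bp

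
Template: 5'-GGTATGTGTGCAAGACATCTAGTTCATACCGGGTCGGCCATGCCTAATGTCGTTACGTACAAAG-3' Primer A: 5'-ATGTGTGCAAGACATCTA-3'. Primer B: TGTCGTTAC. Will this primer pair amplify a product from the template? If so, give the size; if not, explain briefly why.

No product — both primers anneal to the same strand and extend in the same direction.

Primer A (ATGTGTGCAAGACATCTA) matches the top strand at positions 4–21 (3' end points downstream).
Primer B (TGTCGTTAC) also matches the top strand directly, at positions 48–56 — its reverse complement GTAACGACA is not present.
Both primers anneal to the bottom strand with 3' ends pointing the same way, so neither can prime synthesis back toward the other.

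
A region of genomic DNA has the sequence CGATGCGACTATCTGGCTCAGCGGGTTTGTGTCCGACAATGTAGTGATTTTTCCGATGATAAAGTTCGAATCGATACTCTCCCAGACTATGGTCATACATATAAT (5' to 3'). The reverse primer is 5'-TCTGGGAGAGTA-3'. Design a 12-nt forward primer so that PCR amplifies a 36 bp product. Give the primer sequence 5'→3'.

5'-TTCCGATGATAA-3'

The reverse primer's reverse complement TACTCTCCCAGA matches the template at positions 75–86, so the product ends at position 86.
A 36 bp product then starts at position 86 − 36 + 1 = 51.
The forward primer is identical to the top strand there: TTCCGATGATAA.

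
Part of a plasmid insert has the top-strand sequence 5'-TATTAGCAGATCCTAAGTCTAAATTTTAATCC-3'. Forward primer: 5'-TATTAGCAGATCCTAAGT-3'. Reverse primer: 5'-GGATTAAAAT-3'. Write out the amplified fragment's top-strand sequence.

Scanning the template, TATTAGCAGATCCTAAGT occurs at positions 1–18; this primer anneals to the bottom strand there with its 3' end pointing downstream.
Reverse complement of the reverse primer: ATTTTAATCC. This occurs on the top strand at positions 23–32.
The product is the template from position 1 through 32 (32 bp).

5'-TATTAGCAGATCCTAAGTCTAAATTTTAATCC-3'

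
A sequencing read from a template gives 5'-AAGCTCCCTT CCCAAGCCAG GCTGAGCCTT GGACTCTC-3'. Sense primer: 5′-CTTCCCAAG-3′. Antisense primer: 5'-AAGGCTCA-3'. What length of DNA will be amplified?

23 bp

Forward primer CTTCCCAAG is found on the top strand at positions 8–16.
Reverse complement of the reverse primer: TGAGCCTT. This occurs on the top strand at positions 23–30.
Product length = (reverse-primer end) − (forward-primer start) + 1 = 30 − 8 + 1 = 23 bp.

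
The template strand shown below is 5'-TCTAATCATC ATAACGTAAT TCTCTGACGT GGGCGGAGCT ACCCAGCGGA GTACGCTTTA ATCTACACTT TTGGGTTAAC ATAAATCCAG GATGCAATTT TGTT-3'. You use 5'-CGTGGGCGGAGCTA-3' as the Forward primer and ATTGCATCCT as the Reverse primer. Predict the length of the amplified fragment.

71 bp

Forward primer CGTGGGCGGAGCTA is found on the top strand at positions 28–41.
Reverse complement of the reverse primer: AGGATGCAAT. This occurs on the top strand at positions 89–98.
The product runs from position 28 to position 98, so its length is 98 − 28 + 1 = 71 bp.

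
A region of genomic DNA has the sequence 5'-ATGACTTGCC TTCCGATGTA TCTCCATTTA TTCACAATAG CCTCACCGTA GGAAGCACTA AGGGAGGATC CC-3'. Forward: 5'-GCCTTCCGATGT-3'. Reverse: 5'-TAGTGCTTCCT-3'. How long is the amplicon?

The forward primer matches the template at positions 8–19.
Reverse complement of the reverse primer: AGGAAGCACTA. This occurs on the top strand at positions 50–60.
Amplicon spans positions 8–60: 53 bp.

53 bp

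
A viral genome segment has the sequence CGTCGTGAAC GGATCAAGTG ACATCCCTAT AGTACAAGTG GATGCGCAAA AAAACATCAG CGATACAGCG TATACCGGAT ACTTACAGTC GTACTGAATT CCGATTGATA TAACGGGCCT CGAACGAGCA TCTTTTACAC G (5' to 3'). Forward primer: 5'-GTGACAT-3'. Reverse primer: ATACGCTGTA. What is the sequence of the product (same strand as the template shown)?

5'-GTGACATCCCTATAGTACAAGTGGATGCGCAAAAAAACATCAGCGATACAGCGTAT-3'

The forward primer matches the template at positions 18–24.
Taking the reverse complement of ATACGCTGTA gives TACAGCGTAT, found at positions 64–73 on the template; the primer anneals here to the top strand with its 3' end pointing upstream.
The product is the template from position 18 through 73 (56 bp).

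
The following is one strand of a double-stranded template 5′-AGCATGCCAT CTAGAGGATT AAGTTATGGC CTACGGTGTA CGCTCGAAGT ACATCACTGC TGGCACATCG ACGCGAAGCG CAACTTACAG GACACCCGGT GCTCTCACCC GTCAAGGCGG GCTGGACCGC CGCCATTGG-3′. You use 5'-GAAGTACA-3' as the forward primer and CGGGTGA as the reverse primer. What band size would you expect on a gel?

66 bp

The forward primer matches the template at positions 46–53.
The reverse primer's reverse complement is TCACCCG, which matches the template at positions 105–111.
Amplicon spans positions 46–111: 66 bp.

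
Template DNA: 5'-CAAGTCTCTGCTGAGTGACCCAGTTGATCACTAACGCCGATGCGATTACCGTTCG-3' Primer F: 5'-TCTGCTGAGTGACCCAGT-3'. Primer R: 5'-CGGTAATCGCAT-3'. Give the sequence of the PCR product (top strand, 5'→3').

5'-TCTGCTGAGTGACCCAGTTGATCACTAACGCCGATGCGATTACCG-3'

The forward primer matches the template at positions 7–24.
Reverse complement of the reverse primer: ATGCGATTACCG. This occurs on the top strand at positions 40–51.
The product is the template from position 7 through 51 (45 bp).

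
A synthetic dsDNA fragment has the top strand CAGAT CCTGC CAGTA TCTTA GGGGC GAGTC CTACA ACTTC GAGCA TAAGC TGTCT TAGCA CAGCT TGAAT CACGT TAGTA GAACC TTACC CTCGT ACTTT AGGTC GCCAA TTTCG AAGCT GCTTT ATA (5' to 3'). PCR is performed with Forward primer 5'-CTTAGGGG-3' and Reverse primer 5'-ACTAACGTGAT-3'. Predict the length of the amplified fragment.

Forward primer CTTAGGGG is found on the top strand at positions 17–24.
The reverse primer's reverse complement is ATCACGTTAGT, which matches the template at positions 69–79.
Amplicon spans positions 17–79: 63 bp.

63 bp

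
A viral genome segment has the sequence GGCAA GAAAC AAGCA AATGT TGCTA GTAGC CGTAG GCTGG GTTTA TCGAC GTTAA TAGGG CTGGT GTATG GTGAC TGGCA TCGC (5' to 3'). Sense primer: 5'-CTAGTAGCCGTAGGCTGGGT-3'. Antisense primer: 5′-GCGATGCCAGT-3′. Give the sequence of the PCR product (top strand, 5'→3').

The forward primer matches the template at positions 23–42.
Taking the reverse complement of GCGATGCCAGT gives ACTGGCATCGC, found at positions 74–84 on the template; the primer anneals here to the top strand with its 3' end pointing upstream.
The product is the template from position 23 through 84 (62 bp).

5'-CTAGTAGCCGTAGGCTGGGTTTATCGACGTTAATAGGGCTGGTGTATGGTGACTGGCATCGC-3'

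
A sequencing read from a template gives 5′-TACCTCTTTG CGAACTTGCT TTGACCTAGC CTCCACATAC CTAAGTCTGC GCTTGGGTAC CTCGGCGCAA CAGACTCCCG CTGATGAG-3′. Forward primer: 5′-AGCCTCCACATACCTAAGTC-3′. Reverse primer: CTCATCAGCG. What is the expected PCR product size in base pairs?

The forward primer matches the template at positions 28–47.
The reverse primer's reverse complement is CGCTGATGAG, which matches the template at positions 79–88.
The product runs from position 28 to position 88, so its length is 88 − 28 + 1 = 61 bp.

61 bp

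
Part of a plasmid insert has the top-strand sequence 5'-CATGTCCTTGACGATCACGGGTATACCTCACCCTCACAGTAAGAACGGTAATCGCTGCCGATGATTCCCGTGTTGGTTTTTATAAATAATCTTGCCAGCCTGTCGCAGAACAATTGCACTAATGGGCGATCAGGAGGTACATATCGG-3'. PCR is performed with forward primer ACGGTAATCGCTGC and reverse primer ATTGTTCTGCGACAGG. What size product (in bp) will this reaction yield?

70 bp

Forward primer ACGGTAATCGCTGC is found on the top strand at positions 45–58.
The reverse primer's reverse complement is CCTGTCGCAGAACAAT, which matches the template at positions 99–114.
The product runs from position 45 to position 114, so its length is 114 − 45 + 1 = 70 bp.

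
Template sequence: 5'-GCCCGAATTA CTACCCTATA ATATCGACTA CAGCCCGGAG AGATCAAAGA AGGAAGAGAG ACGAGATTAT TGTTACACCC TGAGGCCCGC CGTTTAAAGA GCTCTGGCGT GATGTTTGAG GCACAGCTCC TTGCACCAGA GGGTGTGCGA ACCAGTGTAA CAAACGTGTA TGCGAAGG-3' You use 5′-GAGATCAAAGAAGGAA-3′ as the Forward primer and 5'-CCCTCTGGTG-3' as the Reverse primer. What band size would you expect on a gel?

Scanning the template, GAGATCAAAGAAGGAA occurs at positions 40–55; this primer anneals to the bottom strand there with its 3' end pointing downstream.
The reverse primer's reverse complement is CACCAGAGGG, which matches the template at positions 134–143.
The product runs from position 40 to position 143, so its length is 143 − 40 + 1 = 104 bp.

104 bp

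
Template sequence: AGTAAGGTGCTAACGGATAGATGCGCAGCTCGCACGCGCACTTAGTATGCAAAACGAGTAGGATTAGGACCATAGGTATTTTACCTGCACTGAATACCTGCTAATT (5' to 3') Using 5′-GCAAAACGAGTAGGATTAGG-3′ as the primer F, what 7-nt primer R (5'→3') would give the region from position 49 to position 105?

The product's 3' end on the top strand is position 105.
The reverse primer anneals to the top strand over positions 99–105, i.e. to TGCTAAT.
Its sequence written 5'→3' is the reverse complement: ATTAGCA.

5'-ATTAGCA-3'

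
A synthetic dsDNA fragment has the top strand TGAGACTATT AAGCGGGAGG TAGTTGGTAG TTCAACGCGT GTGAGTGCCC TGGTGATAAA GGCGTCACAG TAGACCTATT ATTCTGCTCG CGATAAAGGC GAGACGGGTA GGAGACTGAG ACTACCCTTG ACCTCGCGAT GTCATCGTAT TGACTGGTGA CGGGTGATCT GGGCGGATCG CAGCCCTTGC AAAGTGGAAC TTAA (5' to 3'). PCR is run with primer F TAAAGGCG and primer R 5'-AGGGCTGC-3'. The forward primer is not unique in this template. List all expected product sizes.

131 bp, 94 bp

The forward primer TAAAGGCG matches the top strand at positions 57–64, 94–101.
The reverse primer's reverse complement is GCAGCCCT, matching at positions 180–187.
Each forward site pairs with the reverse site to give a product ending at position 187: sizes 131, 94 bp.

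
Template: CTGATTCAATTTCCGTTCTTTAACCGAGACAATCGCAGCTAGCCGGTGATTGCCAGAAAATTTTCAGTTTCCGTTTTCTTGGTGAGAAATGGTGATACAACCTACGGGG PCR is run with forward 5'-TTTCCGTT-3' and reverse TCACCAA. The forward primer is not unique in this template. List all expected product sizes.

The forward primer TTTCCGTT matches the top strand at positions 10–17, 68–75.
The reverse primer's reverse complement is TTGGTGA, matching at positions 79–85.
Each forward site pairs with the reverse site to give a product ending at position 85: sizes 76, 18 bp.

76 bp, 18 bp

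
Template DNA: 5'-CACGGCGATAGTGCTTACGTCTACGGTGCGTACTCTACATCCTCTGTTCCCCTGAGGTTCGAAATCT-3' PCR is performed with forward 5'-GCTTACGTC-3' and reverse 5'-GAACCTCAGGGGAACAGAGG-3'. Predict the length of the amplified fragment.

Forward primer GCTTACGTC is found on the top strand at positions 13–21.
Taking the reverse complement of GAACCTCAGGGGAACAGAGG gives CCTCTGTTCCCCTGAGGTTC, found at positions 41–60 on the template; the primer anneals here to the top strand with its 3' end pointing upstream.
Amplicon spans positions 13–60: 48 bp.

48 bp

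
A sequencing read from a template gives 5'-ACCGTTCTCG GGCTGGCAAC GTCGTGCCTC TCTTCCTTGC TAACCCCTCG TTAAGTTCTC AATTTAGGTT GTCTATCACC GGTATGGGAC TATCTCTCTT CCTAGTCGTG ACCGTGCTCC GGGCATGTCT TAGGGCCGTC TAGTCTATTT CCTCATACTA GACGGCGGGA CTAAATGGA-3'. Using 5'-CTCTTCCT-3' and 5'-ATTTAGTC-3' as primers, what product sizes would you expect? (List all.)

The forward primer CTCTTCCT matches the top strand at positions 30–37, 96–103.
The reverse primer's reverse complement is GACTAAAT, matching at positions 169–176.
Each forward site pairs with the reverse site to give a product ending at position 176: sizes 147, 81 bp.

147 bp, 81 bp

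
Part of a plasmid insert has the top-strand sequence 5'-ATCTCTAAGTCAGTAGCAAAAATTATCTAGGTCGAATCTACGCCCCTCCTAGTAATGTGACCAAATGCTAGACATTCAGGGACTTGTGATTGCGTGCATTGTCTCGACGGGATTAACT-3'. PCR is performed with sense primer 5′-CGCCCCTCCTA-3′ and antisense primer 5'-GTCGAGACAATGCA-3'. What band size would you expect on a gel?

68 bp

The forward primer matches the template at positions 41–51.
Taking the reverse complement of GTCGAGACAATGCA gives TGCATTGTCTCGAC, found at positions 95–108 on the template; the primer anneals here to the top strand with its 3' end pointing upstream.
Product length = (reverse-primer end) − (forward-primer start) + 1 = 108 − 41 + 1 = 68 bp.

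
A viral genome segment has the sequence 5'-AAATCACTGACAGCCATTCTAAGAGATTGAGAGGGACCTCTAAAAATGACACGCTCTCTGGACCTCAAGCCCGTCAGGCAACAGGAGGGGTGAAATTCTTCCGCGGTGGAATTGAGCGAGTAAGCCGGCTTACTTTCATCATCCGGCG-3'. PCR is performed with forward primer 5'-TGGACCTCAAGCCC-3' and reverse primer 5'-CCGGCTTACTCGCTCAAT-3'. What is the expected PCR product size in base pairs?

70 bp

Scanning the template, TGGACCTCAAGCCC occurs at positions 59–72; this primer anneals to the bottom strand there with its 3' end pointing downstream.
Taking the reverse complement of CCGGCTTACTCGCTCAAT gives ATTGAGCGAGTAAGCCGG, found at positions 111–128 on the template; the primer anneals here to the top strand with its 3' end pointing upstream.
Amplicon spans positions 59–128: 70 bp.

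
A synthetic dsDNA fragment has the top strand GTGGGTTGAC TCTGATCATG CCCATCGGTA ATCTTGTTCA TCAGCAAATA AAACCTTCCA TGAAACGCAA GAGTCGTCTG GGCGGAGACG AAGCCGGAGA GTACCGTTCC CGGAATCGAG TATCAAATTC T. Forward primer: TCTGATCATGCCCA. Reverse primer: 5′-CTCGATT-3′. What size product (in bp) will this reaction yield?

The forward primer matches the template at positions 11–24.
Reverse complement of the reverse primer: AATCGAG. This occurs on the top strand at positions 114–120.
Amplicon spans positions 11–120: 110 bp.

110 bp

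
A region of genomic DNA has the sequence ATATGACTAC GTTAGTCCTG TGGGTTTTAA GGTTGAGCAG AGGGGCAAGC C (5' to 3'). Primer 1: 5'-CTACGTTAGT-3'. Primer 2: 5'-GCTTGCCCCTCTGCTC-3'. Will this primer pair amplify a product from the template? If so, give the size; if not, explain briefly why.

Primer 1 (CTACGTTAGT) matches the top strand at positions 7–16; it acts as a forward primer.
Primer 2's reverse complement is GAGCAGAGGGGCAAGC, matching the top strand at positions 35–50; it acts as a reverse primer.
The 3' ends face each other across positions 7–50, giving a 44 bp product.

Yes — a 44 bp product.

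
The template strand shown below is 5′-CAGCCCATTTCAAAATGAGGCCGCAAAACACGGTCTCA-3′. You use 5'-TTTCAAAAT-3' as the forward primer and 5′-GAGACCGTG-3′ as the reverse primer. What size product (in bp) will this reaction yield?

30 bp

The forward primer matches the template at positions 8–16.
Reverse complement of the reverse primer: CACGGTCTC. This occurs on the top strand at positions 29–37.
Product length = (reverse-primer end) − (forward-primer start) + 1 = 37 − 8 + 1 = 30 bp.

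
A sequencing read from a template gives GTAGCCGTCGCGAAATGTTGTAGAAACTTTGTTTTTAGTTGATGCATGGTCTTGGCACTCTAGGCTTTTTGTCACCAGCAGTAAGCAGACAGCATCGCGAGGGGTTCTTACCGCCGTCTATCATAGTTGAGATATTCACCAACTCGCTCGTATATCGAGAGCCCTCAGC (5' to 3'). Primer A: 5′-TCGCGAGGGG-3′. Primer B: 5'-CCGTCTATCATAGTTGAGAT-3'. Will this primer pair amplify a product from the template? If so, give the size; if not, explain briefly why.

Primer A (TCGCGAGGGG) matches the top strand at positions 95–104 (3' end points downstream).
Primer B (CCGTCTATCATAGTTGAGAT) also matches the top strand directly, at positions 114–133 — its reverse complement ATCTCAACTATGATAGACGG is not present.
Both primers anneal to the bottom strand with 3' ends pointing the same way, so neither can prime synthesis back toward the other.

No product — both primers anneal to the same strand and extend in the same direction.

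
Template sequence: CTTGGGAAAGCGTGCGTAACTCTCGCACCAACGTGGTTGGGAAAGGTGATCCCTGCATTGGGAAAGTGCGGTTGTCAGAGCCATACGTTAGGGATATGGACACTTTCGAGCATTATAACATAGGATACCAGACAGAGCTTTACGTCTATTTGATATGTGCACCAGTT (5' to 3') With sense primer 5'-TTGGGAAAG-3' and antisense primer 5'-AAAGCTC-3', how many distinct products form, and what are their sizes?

The forward primer TTGGGAAAG matches the top strand at positions 2–10, 37–45, 58–66.
The reverse primer's reverse complement is GAGCTTT, matching at positions 135–141.
Each forward site pairs with the reverse site to give a product ending at position 141: sizes 140, 105, 84 bp.

Three products: 140 bp, 105 bp, 84 bp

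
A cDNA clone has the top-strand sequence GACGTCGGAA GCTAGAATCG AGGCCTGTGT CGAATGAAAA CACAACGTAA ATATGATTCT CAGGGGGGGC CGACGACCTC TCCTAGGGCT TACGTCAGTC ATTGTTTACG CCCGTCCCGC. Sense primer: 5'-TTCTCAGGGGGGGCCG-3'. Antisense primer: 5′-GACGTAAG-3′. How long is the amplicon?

The forward primer matches the template at positions 57–72.
Taking the reverse complement of GACGTAAG gives CTTACGTC, found at positions 89–96 on the template; the primer anneals here to the top strand with its 3' end pointing upstream.
The product runs from position 57 to position 96, so its length is 96 − 57 + 1 = 40 bp.

40 bp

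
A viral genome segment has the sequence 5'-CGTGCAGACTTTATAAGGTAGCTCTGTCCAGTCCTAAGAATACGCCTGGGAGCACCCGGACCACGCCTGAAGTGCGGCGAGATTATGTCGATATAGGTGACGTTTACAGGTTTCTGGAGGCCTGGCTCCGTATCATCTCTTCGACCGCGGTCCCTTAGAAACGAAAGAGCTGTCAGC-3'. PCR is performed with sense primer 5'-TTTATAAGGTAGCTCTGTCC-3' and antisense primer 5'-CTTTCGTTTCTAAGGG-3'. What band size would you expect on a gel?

158 bp

Forward primer TTTATAAGGTAGCTCTGTCC is found on the top strand at positions 10–29.
The reverse primer's reverse complement is CCCTTAGAAACGAAAG, which matches the template at positions 152–167.
The product runs from position 10 to position 167, so its length is 167 − 10 + 1 = 158 bp.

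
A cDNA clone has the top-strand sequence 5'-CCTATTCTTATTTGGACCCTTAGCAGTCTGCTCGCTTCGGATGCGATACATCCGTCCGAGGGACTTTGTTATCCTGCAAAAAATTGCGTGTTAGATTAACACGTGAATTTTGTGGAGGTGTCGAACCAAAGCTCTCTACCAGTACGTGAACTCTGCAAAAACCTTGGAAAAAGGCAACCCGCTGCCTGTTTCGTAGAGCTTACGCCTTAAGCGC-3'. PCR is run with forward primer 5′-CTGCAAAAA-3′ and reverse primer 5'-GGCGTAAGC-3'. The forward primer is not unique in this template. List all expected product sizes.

133 bp, 54 bp

The forward primer CTGCAAAAA matches the top strand at positions 74–82, 153–161.
The reverse primer's reverse complement is GCTTACGCC, matching at positions 198–206.
Each forward site pairs with the reverse site to give a product ending at position 206: sizes 133, 54 bp.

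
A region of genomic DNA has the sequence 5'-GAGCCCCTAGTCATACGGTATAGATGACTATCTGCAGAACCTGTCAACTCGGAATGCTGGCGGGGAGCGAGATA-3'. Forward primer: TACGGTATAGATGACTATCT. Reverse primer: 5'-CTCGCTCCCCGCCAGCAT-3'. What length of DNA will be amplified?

The forward primer matches the template at positions 14–33.
The reverse primer's reverse complement is ATGCTGGCGGGGAGCGAG, which matches the template at positions 54–71.
Amplicon spans positions 14–71: 58 bp.

58 bp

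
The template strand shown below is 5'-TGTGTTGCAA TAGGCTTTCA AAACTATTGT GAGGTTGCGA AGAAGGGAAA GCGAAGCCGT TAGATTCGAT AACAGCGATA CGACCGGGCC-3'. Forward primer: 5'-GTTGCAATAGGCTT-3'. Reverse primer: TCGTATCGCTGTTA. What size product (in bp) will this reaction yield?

The forward primer matches the template at positions 4–17.
The reverse primer's reverse complement is TAACAGCGATACGA, which matches the template at positions 70–83.
Product length = (reverse-primer end) − (forward-primer start) + 1 = 83 − 4 + 1 = 80 bp.

80 bp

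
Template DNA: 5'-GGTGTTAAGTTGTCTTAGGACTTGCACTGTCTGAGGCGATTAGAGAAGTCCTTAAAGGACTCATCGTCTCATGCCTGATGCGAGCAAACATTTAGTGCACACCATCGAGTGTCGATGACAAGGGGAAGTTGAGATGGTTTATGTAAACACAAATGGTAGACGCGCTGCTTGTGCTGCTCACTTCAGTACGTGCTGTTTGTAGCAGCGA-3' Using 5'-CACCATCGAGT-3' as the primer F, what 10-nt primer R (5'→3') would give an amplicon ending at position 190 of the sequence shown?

5'-CGTACTGAAG-3'

The forward primer binds at positions 100–110; the product's 3' end on the top strand is position 190.
The reverse primer anneals to the top strand over positions 181–190, i.e. to CTTCAGTACG.
Its sequence written 5'→3' is the reverse complement: CGTACTGAAG.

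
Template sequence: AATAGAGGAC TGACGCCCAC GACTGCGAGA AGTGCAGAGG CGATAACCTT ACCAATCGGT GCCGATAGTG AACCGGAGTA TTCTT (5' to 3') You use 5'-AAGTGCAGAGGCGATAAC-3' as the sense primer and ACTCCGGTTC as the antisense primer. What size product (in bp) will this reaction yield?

Forward primer AAGTGCAGAGGCGATAAC is found on the top strand at positions 30–47.
Taking the reverse complement of ACTCCGGTTC gives GAACCGGAGT, found at positions 70–79 on the template; the primer anneals here to the top strand with its 3' end pointing upstream.
The product runs from position 30 to position 79, so its length is 79 − 30 + 1 = 50 bp.

50 bp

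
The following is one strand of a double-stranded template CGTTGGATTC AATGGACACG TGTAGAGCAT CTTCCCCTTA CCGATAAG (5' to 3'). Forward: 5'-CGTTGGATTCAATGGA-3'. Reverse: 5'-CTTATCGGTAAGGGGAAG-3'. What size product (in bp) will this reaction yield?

Scanning the template, CGTTGGATTCAATGGA occurs at positions 1–16; this primer anneals to the bottom strand there with its 3' end pointing downstream.
Taking the reverse complement of CTTATCGGTAAGGGGAAG gives CTTCCCCTTACCGATAAG, found at positions 31–48 on the template; the primer anneals here to the top strand with its 3' end pointing upstream.
The product runs from position 1 to position 48, so its length is 48 − 1 + 1 = 48 bp.

48 bp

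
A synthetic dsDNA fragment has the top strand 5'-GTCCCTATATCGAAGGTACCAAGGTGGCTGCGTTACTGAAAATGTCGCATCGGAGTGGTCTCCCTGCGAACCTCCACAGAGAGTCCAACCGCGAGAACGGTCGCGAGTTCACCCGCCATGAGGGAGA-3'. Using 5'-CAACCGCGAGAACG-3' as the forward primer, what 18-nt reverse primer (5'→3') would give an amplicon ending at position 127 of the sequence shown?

5'-TCTCCCTCATGGCGGGTG-3'

The forward primer binds at positions 86–99; the product's 3' end on the top strand is position 127.
The reverse primer anneals to the top strand over positions 110–127, i.e. to CACCCGCCATGAGGGAGA.
Its sequence written 5'→3' is the reverse complement: TCTCCCTCATGGCGGGTG.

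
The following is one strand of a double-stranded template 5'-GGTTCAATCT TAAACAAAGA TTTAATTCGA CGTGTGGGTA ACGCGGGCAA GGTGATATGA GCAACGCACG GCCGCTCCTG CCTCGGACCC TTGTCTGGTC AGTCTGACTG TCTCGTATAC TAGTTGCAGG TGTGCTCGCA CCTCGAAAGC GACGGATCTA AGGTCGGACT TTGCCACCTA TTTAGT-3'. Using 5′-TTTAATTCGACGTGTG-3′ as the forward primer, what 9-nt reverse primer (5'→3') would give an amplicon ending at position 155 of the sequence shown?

The forward primer binds at positions 21–36; the product's 3' end on the top strand is position 155.
The reverse primer anneals to the top strand over positions 147–155, i.e. to AAGCGACGG.
Its sequence written 5'→3' is the reverse complement: CCGTCGCTT.

5'-CCGTCGCTT-3'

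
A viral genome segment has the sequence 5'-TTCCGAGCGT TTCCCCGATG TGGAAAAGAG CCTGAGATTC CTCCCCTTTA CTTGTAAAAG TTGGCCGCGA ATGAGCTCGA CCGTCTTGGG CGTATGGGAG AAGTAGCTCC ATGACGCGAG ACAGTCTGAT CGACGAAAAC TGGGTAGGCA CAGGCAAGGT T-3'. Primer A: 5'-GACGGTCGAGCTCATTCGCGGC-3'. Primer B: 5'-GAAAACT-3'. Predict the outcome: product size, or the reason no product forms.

No product — the primers' 3' ends point away from each other.

Primer A (GACGGTCGAGCTCATTCGCGGC) has reverse complement GCCGCGAATGAGCTCGACCGTC, which matches the top strand at positions 64–85; primer A anneals to the top strand there with its 3' end pointing upstream toward position 64.
Primer B (GAAAACT) matches the top strand directly at positions 135–141; it anneals to the bottom strand with its 3' end pointing downstream toward position 141.
The 3' ends diverge (primer A extends toward position 1, primer B toward position 161), so the primers never converge on a shared product.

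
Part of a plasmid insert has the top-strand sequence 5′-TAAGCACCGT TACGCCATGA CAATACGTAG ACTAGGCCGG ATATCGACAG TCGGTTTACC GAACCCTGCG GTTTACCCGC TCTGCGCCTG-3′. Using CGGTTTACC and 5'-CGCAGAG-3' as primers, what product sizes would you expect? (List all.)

The forward primer CGGTTTACC matches the top strand at positions 52–60, 69–77.
The reverse primer's reverse complement is CTCTGCG, matching at positions 80–86.
Each forward site pairs with the reverse site to give a product ending at position 86: sizes 35, 18 bp.

35 bp, 18 bp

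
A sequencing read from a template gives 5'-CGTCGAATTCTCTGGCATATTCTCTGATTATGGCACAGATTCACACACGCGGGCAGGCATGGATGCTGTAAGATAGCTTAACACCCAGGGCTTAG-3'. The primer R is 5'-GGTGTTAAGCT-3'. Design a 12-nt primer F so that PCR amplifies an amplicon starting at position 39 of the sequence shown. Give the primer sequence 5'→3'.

The reverse primer's reverse complement AGCTTAACACC matches the template at positions 75–85; the product starts at position 39.
The forward primer is identical to the top strand over positions 39–50: ATTCACACACGC.

5'-ATTCACACACGC-3'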